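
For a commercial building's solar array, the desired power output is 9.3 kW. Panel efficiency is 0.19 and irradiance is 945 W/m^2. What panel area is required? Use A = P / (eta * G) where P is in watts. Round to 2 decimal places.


Convert target power to watts: P = 9.3 * 1000 = 9300.0 W
Compute denominator: eta * G = 0.19 * 945 = 179.55
Required area A = P / (eta * G) = 9300.0 / 179.55
A = 51.80 m^2

51.80


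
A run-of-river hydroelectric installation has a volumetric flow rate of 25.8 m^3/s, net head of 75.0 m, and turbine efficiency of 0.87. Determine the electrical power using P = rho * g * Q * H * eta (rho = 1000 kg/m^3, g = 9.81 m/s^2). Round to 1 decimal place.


Apply the hydropower formula P = rho * g * Q * H * eta
rho * g = 1000 * 9.81 = 9810.0
P = 9810.0 * 25.8 * 75.0 * 0.87
P = 16514644.5 W

16514644.5


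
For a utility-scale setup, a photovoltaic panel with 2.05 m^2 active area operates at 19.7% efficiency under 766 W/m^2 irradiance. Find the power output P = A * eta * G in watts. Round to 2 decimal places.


Use the solar power formula P = A * eta * G.
Given: A = 2.05 m^2, eta = 0.197, G = 766 W/m^2
P = 2.05 * 0.197 * 766
P = 309.35 W

309.35


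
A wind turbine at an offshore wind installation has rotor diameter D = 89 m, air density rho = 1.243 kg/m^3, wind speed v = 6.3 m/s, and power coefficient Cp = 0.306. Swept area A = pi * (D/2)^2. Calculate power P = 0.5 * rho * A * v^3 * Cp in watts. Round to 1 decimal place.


Step 1 -- Compute swept area:
  A = pi * (D/2)^2 = pi * (89/2)^2 = 6221.14 m^2
Step 2 -- Apply wind power equation:
  P = 0.5 * rho * A * v^3 * Cp
  v^3 = 6.3^3 = 250.047
  P = 0.5 * 1.243 * 6221.14 * 250.047 * 0.306
  P = 295838.1 W

295838.1


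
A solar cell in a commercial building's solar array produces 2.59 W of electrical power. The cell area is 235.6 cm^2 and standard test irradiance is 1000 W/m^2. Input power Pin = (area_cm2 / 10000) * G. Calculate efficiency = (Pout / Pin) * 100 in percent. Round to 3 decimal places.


First compute the input power:
  Pin = area_cm2 / 10000 * G = 235.6 / 10000 * 1000 = 23.56 W
Then compute efficiency:
  Efficiency = (Pout / Pin) * 100 = (2.59 / 23.56) * 100
  Efficiency = 10.993%

10.993


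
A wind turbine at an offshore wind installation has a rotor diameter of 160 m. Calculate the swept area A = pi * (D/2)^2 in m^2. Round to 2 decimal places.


Compute the rotor radius:
  r = D / 2 = 160 / 2 = 80.0 m
Calculate swept area:
  A = pi * r^2 = pi * 80.0^2
  A = 20106.19 m^2

20106.19


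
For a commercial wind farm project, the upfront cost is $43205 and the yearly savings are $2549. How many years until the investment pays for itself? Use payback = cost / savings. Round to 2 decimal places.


Simple payback period = initial cost / annual savings
Payback = 43205 / 2549
Payback = 16.95 years

16.95


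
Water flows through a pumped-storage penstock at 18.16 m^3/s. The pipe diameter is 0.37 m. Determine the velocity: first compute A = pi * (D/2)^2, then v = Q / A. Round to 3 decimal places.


Compute pipe cross-sectional area:
  A = pi * (D/2)^2 = pi * (0.37/2)^2 = 0.1075 m^2
Calculate velocity:
  v = Q / A = 18.16 / 0.1075
  v = 168.897 m/s

168.897


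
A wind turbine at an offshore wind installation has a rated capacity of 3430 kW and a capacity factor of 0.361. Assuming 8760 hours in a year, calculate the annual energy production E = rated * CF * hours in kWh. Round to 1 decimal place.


Annual energy = rated_kW * capacity_factor * hours_per_year
Given: P_rated = 3430 kW, CF = 0.361, hours = 8760
E = 3430 * 0.361 * 8760
E = 10846894.8 kWh

10846894.8


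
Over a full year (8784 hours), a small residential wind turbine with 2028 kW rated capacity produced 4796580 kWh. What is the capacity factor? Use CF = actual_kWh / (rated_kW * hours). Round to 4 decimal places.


Capacity factor = actual output / maximum possible output
Maximum possible = rated * hours = 2028 * 8784 = 17813952 kWh
CF = 4796580 / 17813952
CF = 0.2693

0.2693


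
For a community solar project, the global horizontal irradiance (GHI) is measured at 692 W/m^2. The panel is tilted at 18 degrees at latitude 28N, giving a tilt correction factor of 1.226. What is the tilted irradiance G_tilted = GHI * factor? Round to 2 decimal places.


Identify the given values:
  GHI = 692 W/m^2, tilt correction factor = 1.226
Apply the formula G_tilted = GHI * factor:
  G_tilted = 692 * 1.226
  G_tilted = 848.39 W/m^2

848.39


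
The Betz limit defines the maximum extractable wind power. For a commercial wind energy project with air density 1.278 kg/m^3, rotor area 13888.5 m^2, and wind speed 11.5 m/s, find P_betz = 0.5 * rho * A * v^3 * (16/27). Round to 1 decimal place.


The Betz coefficient Cp_max = 16/27 = 0.5926
v^3 = 11.5^3 = 1520.875
P_betz = 0.5 * rho * A * v^3 * Cp_max
P_betz = 0.5 * 1.278 * 13888.5 * 1520.875 * 0.5926
P_betz = 7998452.0 W

7998452.0


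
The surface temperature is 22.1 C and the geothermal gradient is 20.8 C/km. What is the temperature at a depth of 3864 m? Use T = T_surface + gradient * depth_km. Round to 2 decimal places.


Convert depth to km: 3864 / 1000 = 3.864 km
Temperature increase = gradient * depth_km = 20.8 * 3.864 = 80.37 C
Temperature at depth = T_surface + delta_T = 22.1 + 80.37
T = 102.47 C

102.47


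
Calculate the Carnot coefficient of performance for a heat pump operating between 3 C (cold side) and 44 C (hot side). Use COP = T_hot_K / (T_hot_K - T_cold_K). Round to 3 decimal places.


Convert to Kelvin:
  T_hot = 44 + 273.15 = 317.15 K
  T_cold = 3 + 273.15 = 276.15 K
Apply Carnot COP formula:
  COP = T_hot_K / (T_hot_K - T_cold_K) = 317.15 / 41.0
  COP = 7.735

7.735


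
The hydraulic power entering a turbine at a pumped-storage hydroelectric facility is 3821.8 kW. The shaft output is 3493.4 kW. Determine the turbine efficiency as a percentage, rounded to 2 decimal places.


Turbine efficiency = (output power / input power) * 100
eta = (3493.4 / 3821.8) * 100
eta = 91.41%

91.41


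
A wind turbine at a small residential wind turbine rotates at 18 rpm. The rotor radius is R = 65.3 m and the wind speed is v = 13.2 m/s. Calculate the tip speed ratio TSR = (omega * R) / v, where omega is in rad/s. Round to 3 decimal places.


Convert rotational speed to rad/s:
  omega = 18 * 2 * pi / 60 = 1.885 rad/s
Compute tip speed:
  v_tip = omega * R = 1.885 * 65.3 = 123.088 m/s
Tip speed ratio:
  TSR = v_tip / v_wind = 123.088 / 13.2 = 9.325

9.325


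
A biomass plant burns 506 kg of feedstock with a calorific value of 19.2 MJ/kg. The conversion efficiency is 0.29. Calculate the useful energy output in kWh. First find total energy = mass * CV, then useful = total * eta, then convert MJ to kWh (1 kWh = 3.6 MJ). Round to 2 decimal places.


Total energy = mass * CV = 506 * 19.2 = 9715.2 MJ
Useful energy = total * eta = 9715.2 * 0.29 = 2817.41 MJ
Convert to kWh: 2817.41 / 3.6
Useful energy = 782.61 kWh

782.61


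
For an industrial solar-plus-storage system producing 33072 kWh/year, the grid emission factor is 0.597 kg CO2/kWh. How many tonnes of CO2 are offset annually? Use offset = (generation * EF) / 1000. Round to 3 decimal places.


CO2 offset in kg = generation * emission_factor
CO2 offset = 33072 * 0.597 = 19743.98 kg
Convert to tonnes:
  CO2 offset = 19743.98 / 1000 = 19.744 tonnes

19.744


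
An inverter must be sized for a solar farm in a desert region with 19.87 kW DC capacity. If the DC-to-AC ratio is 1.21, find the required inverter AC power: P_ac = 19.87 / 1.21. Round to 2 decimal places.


The inverter AC capacity is determined by the DC/AC ratio.
Given: P_dc = 19.87 kW, DC/AC ratio = 1.21
P_ac = P_dc / ratio = 19.87 / 1.21
P_ac = 16.42 kW

16.42


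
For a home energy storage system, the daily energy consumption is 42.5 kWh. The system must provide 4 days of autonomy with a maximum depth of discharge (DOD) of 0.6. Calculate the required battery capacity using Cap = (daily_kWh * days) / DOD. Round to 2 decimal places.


Total energy needed = daily * days = 42.5 * 4 = 170.0 kWh
Account for depth of discharge:
  Cap = total_energy / DOD = 170.0 / 0.6
  Cap = 283.33 kWh

283.33


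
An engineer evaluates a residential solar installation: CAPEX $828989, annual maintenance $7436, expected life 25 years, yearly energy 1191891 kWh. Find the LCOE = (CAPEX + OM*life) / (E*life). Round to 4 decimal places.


Total cost = CAPEX + OM * lifetime = 828989 + 7436 * 25 = 828989 + 185900 = 1014889
Total generation = annual * lifetime = 1191891 * 25 = 29797275 kWh
LCOE = 1014889 / 29797275
LCOE = 0.0341 $/kWh

0.0341


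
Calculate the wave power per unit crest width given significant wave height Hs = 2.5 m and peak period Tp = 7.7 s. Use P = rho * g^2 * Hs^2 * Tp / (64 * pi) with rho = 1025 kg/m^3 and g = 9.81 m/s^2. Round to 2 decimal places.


Apply wave power formula:
  g^2 = 9.81^2 = 96.2361
  Hs^2 = 2.5^2 = 6.25
  Numerator = rho * g^2 * Hs^2 * Tp = 1025 * 96.2361 * 6.25 * 7.7 = 4747146.37
  Denominator = 64 * pi = 201.0619
  P = 4747146.37 / 201.0619 = 23610.37 W/m

23610.37


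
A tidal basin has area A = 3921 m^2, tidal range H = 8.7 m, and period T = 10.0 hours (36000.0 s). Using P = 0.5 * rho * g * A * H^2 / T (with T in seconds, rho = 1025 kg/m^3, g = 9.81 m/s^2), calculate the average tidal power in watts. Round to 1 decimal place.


Convert period to seconds: T = 10.0 * 3600 = 36000.0 s
H^2 = 8.7^2 = 75.69
P = 0.5 * rho * g * A * H^2 / T
P = 0.5 * 1025 * 9.81 * 3921 * 75.69 / 36000.0
P = 41447.3 W

41447.3


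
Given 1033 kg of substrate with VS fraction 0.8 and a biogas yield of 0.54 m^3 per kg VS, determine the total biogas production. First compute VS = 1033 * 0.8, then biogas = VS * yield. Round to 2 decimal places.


Compute volatile solids:
  VS = mass * VS_fraction = 1033 * 0.8 = 826.4 kg
Calculate biogas volume:
  Biogas = VS * specific_yield = 826.4 * 0.54
  Biogas = 446.26 m^3

446.26


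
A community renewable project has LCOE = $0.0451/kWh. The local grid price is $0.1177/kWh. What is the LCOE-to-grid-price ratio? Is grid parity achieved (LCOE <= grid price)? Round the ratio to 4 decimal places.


Compare LCOE to grid price:
  LCOE = $0.0451/kWh, Grid price = $0.1177/kWh
  Ratio = LCOE / grid_price = 0.0451 / 0.1177 = 0.3832
  Grid parity achieved (ratio <= 1)? yes

0.3832


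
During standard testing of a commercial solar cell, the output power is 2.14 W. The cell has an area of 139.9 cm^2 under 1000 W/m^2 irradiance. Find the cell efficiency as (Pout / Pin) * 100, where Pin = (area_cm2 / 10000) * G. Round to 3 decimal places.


First compute the input power:
  Pin = area_cm2 / 10000 * G = 139.9 / 10000 * 1000 = 13.99 W
Then compute efficiency:
  Efficiency = (Pout / Pin) * 100 = (2.14 / 13.99) * 100
  Efficiency = 15.297%

15.297


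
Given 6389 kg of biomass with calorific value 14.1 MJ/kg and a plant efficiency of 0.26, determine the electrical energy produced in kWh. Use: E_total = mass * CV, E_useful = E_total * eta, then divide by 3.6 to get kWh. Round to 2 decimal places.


Total energy = mass * CV = 6389 * 14.1 = 90084.9 MJ
Useful energy = total * eta = 90084.9 * 0.26 = 23422.07 MJ
Convert to kWh: 23422.07 / 3.6
Useful energy = 6506.13 kWh

6506.13


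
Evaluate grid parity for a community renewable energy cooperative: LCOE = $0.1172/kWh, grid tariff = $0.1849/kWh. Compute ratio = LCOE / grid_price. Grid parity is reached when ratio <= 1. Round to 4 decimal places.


Compare LCOE to grid price:
  LCOE = $0.1172/kWh, Grid price = $0.1849/kWh
  Ratio = LCOE / grid_price = 0.1172 / 0.1849 = 0.6339
  Grid parity achieved (ratio <= 1)? yes

0.6339


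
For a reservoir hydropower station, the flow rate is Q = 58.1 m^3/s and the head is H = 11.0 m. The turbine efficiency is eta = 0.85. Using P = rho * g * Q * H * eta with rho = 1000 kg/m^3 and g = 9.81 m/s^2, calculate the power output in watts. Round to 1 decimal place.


Apply the hydropower formula P = rho * g * Q * H * eta
rho * g = 1000 * 9.81 = 9810.0
P = 9810.0 * 58.1 * 11.0 * 0.85
P = 5329135.4 W

5329135.4


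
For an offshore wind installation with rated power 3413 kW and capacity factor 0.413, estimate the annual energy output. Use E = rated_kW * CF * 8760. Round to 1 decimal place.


Annual energy = rated_kW * capacity_factor * hours_per_year
Given: P_rated = 3413 kW, CF = 0.413, hours = 8760
E = 3413 * 0.413 * 8760
E = 12347824.4 kWh

12347824.4


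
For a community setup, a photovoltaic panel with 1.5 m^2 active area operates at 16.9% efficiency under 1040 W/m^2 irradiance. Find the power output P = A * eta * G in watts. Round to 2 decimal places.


Use the solar power formula P = A * eta * G.
Given: A = 1.5 m^2, eta = 0.169, G = 1040 W/m^2
P = 1.5 * 0.169 * 1040
P = 263.64 W

263.64


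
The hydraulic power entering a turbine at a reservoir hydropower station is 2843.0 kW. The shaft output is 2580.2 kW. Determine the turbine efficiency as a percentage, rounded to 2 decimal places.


Turbine efficiency = (output power / input power) * 100
eta = (2580.2 / 2843.0) * 100
eta = 90.76%

90.76


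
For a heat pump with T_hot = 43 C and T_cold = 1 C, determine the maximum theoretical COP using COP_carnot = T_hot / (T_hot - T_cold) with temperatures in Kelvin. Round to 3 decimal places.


Convert to Kelvin:
  T_hot = 43 + 273.15 = 316.15 K
  T_cold = 1 + 273.15 = 274.15 K
Apply Carnot COP formula:
  COP = T_hot_K / (T_hot_K - T_cold_K) = 316.15 / 42.0
  COP = 7.527

7.527


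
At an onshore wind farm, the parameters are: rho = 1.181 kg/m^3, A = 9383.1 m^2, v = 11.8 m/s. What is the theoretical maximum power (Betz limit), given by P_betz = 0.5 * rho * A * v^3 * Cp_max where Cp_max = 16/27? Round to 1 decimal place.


The Betz coefficient Cp_max = 16/27 = 0.5926
v^3 = 11.8^3 = 1643.032
P_betz = 0.5 * rho * A * v^3 * Cp_max
P_betz = 0.5 * 1.181 * 9383.1 * 1643.032 * 0.5926
P_betz = 5394714.8 W

5394714.8


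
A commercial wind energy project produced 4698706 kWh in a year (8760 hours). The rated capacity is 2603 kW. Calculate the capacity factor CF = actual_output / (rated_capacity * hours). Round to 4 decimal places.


Capacity factor = actual output / maximum possible output
Maximum possible = rated * hours = 2603 * 8760 = 22802280 kWh
CF = 4698706 / 22802280
CF = 0.2061

0.2061


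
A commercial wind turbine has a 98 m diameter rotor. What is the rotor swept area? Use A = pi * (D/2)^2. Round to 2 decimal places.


Compute the rotor radius:
  r = D / 2 = 98 / 2 = 49.0 m
Calculate swept area:
  A = pi * r^2 = pi * 49.0^2
  A = 7542.96 m^2

7542.96


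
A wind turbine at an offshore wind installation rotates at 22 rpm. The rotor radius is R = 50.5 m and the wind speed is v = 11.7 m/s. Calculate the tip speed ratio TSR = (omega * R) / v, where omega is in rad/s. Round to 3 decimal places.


Convert rotational speed to rad/s:
  omega = 22 * 2 * pi / 60 = 2.3038 rad/s
Compute tip speed:
  v_tip = omega * R = 2.3038 * 50.5 = 116.344 m/s
Tip speed ratio:
  TSR = v_tip / v_wind = 116.344 / 11.7 = 9.944

9.944


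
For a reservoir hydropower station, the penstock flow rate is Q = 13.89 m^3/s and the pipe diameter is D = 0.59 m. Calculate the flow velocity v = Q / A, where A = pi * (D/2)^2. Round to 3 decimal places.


Compute pipe cross-sectional area:
  A = pi * (D/2)^2 = pi * (0.59/2)^2 = 0.2734 m^2
Calculate velocity:
  v = Q / A = 13.89 / 0.2734
  v = 50.805 m/s

50.805


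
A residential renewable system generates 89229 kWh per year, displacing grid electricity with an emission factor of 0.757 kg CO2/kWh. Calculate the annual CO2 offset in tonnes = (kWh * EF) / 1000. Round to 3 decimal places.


CO2 offset in kg = generation * emission_factor
CO2 offset = 89229 * 0.757 = 67546.35 kg
Convert to tonnes:
  CO2 offset = 67546.35 / 1000 = 67.546 tonnes

67.546


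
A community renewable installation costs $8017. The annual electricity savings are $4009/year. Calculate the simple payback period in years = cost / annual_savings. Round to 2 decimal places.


Simple payback period = initial cost / annual savings
Payback = 8017 / 4009
Payback = 2.00 years

2.00


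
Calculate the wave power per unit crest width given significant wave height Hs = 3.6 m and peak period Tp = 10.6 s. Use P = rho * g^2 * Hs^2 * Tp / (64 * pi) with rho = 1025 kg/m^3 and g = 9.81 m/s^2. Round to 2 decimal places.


Apply wave power formula:
  g^2 = 9.81^2 = 96.2361
  Hs^2 = 3.6^2 = 12.96
  Numerator = rho * g^2 * Hs^2 * Tp = 1025 * 96.2361 * 12.96 * 10.6 = 13551043.74
  Denominator = 64 * pi = 201.0619
  P = 13551043.74 / 201.0619 = 67397.36 W/m

67397.36


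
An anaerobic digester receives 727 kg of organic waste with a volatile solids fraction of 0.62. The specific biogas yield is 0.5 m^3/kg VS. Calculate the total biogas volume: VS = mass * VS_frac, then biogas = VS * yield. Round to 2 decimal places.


Compute volatile solids:
  VS = mass * VS_fraction = 727 * 0.62 = 450.74 kg
Calculate biogas volume:
  Biogas = VS * specific_yield = 450.74 * 0.5
  Biogas = 225.37 m^3

225.37


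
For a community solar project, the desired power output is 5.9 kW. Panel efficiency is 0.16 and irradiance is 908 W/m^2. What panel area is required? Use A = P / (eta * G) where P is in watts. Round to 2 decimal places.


Convert target power to watts: P = 5.9 * 1000 = 5900.0 W
Compute denominator: eta * G = 0.16 * 908 = 145.28
Required area A = P / (eta * G) = 5900.0 / 145.28
A = 40.61 m^2

40.61


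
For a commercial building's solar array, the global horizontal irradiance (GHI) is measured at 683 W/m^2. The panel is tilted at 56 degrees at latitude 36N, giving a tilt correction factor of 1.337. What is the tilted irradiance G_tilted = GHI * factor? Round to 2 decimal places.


Identify the given values:
  GHI = 683 W/m^2, tilt correction factor = 1.337
Apply the formula G_tilted = GHI * factor:
  G_tilted = 683 * 1.337
  G_tilted = 913.17 W/m^2

913.17


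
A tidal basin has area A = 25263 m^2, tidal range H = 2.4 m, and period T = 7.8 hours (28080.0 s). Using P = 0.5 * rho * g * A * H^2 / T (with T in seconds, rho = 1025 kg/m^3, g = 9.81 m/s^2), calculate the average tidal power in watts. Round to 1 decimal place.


Convert period to seconds: T = 7.8 * 3600 = 28080.0 s
H^2 = 2.4^2 = 5.76
P = 0.5 * rho * g * A * H^2 / T
P = 0.5 * 1025 * 9.81 * 25263 * 5.76 / 28080.0
P = 26053.9 W

26053.9


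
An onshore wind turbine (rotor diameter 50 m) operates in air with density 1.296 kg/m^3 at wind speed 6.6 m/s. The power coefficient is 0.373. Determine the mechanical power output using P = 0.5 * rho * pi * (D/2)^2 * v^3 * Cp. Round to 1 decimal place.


Step 1 -- Compute swept area:
  A = pi * (D/2)^2 = pi * (50/2)^2 = 1963.5 m^2
Step 2 -- Apply wind power equation:
  P = 0.5 * rho * A * v^3 * Cp
  v^3 = 6.6^3 = 287.496
  P = 0.5 * 1.296 * 1963.5 * 287.496 * 0.373
  P = 136441.2 W

136441.2


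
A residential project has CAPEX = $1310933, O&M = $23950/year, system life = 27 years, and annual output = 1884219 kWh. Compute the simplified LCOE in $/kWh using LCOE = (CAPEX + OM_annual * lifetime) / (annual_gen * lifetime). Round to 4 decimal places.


Total cost = CAPEX + OM * lifetime = 1310933 + 23950 * 27 = 1310933 + 646650 = 1957583
Total generation = annual * lifetime = 1884219 * 27 = 50873913 kWh
LCOE = 1957583 / 50873913
LCOE = 0.0385 $/kWh

0.0385


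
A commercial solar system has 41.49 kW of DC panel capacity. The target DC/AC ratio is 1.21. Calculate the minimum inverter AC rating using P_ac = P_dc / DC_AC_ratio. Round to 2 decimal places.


The inverter AC capacity is determined by the DC/AC ratio.
Given: P_dc = 41.49 kW, DC/AC ratio = 1.21
P_ac = P_dc / ratio = 41.49 / 1.21
P_ac = 34.29 kW

34.29


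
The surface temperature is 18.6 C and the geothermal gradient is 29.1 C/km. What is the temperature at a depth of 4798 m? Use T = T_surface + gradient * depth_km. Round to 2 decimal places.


Convert depth to km: 4798 / 1000 = 4.798 km
Temperature increase = gradient * depth_km = 29.1 * 4.798 = 139.62 C
Temperature at depth = T_surface + delta_T = 18.6 + 139.62
T = 158.22 C

158.22


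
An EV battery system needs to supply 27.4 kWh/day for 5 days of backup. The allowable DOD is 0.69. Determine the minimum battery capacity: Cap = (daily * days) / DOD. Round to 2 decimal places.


Total energy needed = daily * days = 27.4 * 5 = 137.0 kWh
Account for depth of discharge:
  Cap = total_energy / DOD = 137.0 / 0.69
  Cap = 198.55 kWh

198.55


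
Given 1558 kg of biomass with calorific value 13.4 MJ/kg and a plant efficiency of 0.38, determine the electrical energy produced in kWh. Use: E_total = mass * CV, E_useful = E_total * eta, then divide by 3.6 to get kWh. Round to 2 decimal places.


Total energy = mass * CV = 1558 * 13.4 = 20877.2 MJ
Useful energy = total * eta = 20877.2 * 0.38 = 7933.34 MJ
Convert to kWh: 7933.34 / 3.6
Useful energy = 2203.70 kWh

2203.70


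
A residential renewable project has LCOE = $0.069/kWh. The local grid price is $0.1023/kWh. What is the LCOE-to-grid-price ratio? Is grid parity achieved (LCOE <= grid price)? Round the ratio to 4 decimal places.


Compare LCOE to grid price:
  LCOE = $0.069/kWh, Grid price = $0.1023/kWh
  Ratio = LCOE / grid_price = 0.069 / 0.1023 = 0.6745
  Grid parity achieved (ratio <= 1)? yes

0.6745


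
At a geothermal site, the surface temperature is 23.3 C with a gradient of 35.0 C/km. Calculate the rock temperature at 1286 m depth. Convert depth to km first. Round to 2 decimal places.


Convert depth to km: 1286 / 1000 = 1.286 km
Temperature increase = gradient * depth_km = 35.0 * 1.286 = 45.01 C
Temperature at depth = T_surface + delta_T = 23.3 + 45.01
T = 68.31 C

68.31


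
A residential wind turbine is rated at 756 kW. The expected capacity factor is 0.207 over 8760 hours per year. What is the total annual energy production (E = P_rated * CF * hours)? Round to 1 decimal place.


Annual energy = rated_kW * capacity_factor * hours_per_year
Given: P_rated = 756 kW, CF = 0.207, hours = 8760
E = 756 * 0.207 * 8760
E = 1370869.9 kWh

1370869.9


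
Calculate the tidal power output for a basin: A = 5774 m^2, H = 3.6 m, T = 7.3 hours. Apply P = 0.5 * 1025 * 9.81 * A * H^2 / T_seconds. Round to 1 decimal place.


Convert period to seconds: T = 7.3 * 3600 = 26280.0 s
H^2 = 3.6^2 = 12.96
P = 0.5 * rho * g * A * H^2 / T
P = 0.5 * 1025 * 9.81 * 5774 * 12.96 / 26280.0
P = 14315.9 W

14315.9


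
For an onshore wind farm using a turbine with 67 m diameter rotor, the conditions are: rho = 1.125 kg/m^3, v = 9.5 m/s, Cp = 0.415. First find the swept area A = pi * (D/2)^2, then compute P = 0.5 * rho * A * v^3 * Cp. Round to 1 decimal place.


Step 1 -- Compute swept area:
  A = pi * (D/2)^2 = pi * (67/2)^2 = 3525.65 m^2
Step 2 -- Apply wind power equation:
  P = 0.5 * rho * A * v^3 * Cp
  v^3 = 9.5^3 = 857.375
  P = 0.5 * 1.125 * 3525.65 * 857.375 * 0.415
  P = 705636.3 W

705636.3


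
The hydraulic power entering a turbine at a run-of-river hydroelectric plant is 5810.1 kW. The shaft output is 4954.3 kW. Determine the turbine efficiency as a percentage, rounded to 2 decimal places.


Turbine efficiency = (output power / input power) * 100
eta = (4954.3 / 5810.1) * 100
eta = 85.27%

85.27


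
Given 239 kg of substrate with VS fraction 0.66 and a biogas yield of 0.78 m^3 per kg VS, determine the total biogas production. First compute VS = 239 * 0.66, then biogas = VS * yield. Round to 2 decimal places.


Compute volatile solids:
  VS = mass * VS_fraction = 239 * 0.66 = 157.74 kg
Calculate biogas volume:
  Biogas = VS * specific_yield = 157.74 * 0.78
  Biogas = 123.04 m^3

123.04


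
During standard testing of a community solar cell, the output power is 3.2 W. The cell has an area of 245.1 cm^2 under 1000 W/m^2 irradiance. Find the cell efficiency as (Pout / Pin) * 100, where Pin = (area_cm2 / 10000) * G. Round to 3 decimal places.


First compute the input power:
  Pin = area_cm2 / 10000 * G = 245.1 / 10000 * 1000 = 24.51 W
Then compute efficiency:
  Efficiency = (Pout / Pin) * 100 = (3.2 / 24.51) * 100
  Efficiency = 13.056%

13.056


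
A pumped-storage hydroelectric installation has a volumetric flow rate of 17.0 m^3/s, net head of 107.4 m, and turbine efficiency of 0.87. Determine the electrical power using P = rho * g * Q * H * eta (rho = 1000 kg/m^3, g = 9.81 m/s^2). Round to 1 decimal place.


Apply the hydropower formula P = rho * g * Q * H * eta
rho * g = 1000 * 9.81 = 9810.0
P = 9810.0 * 17.0 * 107.4 * 0.87
P = 15582655.3 W

15582655.3


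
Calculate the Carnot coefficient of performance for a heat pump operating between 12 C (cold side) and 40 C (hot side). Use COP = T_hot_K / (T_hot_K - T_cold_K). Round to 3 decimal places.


Convert to Kelvin:
  T_hot = 40 + 273.15 = 313.15 K
  T_cold = 12 + 273.15 = 285.15 K
Apply Carnot COP formula:
  COP = T_hot_K / (T_hot_K - T_cold_K) = 313.15 / 28.0
  COP = 11.184

11.184


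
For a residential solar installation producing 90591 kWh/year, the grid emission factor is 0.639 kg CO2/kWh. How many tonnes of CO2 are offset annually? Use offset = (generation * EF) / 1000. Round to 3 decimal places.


CO2 offset in kg = generation * emission_factor
CO2 offset = 90591 * 0.639 = 57887.65 kg
Convert to tonnes:
  CO2 offset = 57887.65 / 1000 = 57.888 tonnes

57.888


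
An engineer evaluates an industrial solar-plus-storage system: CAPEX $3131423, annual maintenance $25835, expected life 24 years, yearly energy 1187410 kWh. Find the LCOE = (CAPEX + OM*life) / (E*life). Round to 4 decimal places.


Total cost = CAPEX + OM * lifetime = 3131423 + 25835 * 24 = 3131423 + 620040 = 3751463
Total generation = annual * lifetime = 1187410 * 24 = 28497840 kWh
LCOE = 3751463 / 28497840
LCOE = 0.1316 $/kWh

0.1316


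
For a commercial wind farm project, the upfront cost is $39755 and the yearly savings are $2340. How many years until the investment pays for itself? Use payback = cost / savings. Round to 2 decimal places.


Simple payback period = initial cost / annual savings
Payback = 39755 / 2340
Payback = 16.99 years

16.99


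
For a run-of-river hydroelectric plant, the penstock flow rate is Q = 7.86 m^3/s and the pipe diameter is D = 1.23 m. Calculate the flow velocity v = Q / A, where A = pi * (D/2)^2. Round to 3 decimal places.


Compute pipe cross-sectional area:
  A = pi * (D/2)^2 = pi * (1.23/2)^2 = 1.1882 m^2
Calculate velocity:
  v = Q / A = 7.86 / 1.1882
  v = 6.615 m/s

6.615


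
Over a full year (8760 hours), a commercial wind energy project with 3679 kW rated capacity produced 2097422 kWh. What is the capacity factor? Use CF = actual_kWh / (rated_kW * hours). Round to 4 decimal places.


Capacity factor = actual output / maximum possible output
Maximum possible = rated * hours = 3679 * 8760 = 32228040 kWh
CF = 2097422 / 32228040
CF = 0.0651

0.0651


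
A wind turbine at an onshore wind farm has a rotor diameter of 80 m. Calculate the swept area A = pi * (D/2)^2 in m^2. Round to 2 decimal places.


Compute the rotor radius:
  r = D / 2 = 80 / 2 = 40.0 m
Calculate swept area:
  A = pi * r^2 = pi * 40.0^2
  A = 5026.55 m^2

5026.55


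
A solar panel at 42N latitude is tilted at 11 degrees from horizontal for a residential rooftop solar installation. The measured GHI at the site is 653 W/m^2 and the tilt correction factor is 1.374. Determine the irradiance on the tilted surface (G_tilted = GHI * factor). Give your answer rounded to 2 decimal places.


Identify the given values:
  GHI = 653 W/m^2, tilt correction factor = 1.374
Apply the formula G_tilted = GHI * factor:
  G_tilted = 653 * 1.374
  G_tilted = 897.22 W/m^2

897.22


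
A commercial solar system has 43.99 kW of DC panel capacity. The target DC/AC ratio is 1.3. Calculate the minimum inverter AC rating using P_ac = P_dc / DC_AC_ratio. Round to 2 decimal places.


The inverter AC capacity is determined by the DC/AC ratio.
Given: P_dc = 43.99 kW, DC/AC ratio = 1.3
P_ac = P_dc / ratio = 43.99 / 1.3
P_ac = 33.84 kW

33.84


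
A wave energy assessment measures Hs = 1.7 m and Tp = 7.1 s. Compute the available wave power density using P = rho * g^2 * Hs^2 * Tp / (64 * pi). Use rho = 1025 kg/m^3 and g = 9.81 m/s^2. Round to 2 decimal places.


Apply wave power formula:
  g^2 = 9.81^2 = 96.2361
  Hs^2 = 1.7^2 = 2.89
  Numerator = rho * g^2 * Hs^2 * Tp = 1025 * 96.2361 * 2.89 * 7.1 = 2024035.25
  Denominator = 64 * pi = 201.0619
  P = 2024035.25 / 201.0619 = 10066.73 W/m

10066.73


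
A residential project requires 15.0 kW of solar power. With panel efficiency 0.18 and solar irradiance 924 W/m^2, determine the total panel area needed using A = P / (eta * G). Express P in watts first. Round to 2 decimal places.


Convert target power to watts: P = 15.0 * 1000 = 15000.0 W
Compute denominator: eta * G = 0.18 * 924 = 166.32
Required area A = P / (eta * G) = 15000.0 / 166.32
A = 90.19 m^2

90.19


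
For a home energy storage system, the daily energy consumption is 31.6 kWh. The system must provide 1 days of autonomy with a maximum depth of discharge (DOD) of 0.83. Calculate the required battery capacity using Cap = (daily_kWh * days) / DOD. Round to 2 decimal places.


Total energy needed = daily * days = 31.6 * 1 = 31.6 kWh
Account for depth of discharge:
  Cap = total_energy / DOD = 31.6 / 0.83
  Cap = 38.07 kWh

38.07


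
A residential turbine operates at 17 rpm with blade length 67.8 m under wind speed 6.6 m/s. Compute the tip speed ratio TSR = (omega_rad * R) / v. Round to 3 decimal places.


Convert rotational speed to rad/s:
  omega = 17 * 2 * pi / 60 = 1.7802 rad/s
Compute tip speed:
  v_tip = omega * R = 1.7802 * 67.8 = 120.7 m/s
Tip speed ratio:
  TSR = v_tip / v_wind = 120.7 / 6.6 = 18.288

18.288


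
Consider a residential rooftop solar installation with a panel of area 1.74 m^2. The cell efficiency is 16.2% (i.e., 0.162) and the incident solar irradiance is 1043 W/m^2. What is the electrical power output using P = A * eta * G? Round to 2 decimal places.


Use the solar power formula P = A * eta * G.
Given: A = 1.74 m^2, eta = 0.162, G = 1043 W/m^2
P = 1.74 * 0.162 * 1043
P = 294.00 W

294.00


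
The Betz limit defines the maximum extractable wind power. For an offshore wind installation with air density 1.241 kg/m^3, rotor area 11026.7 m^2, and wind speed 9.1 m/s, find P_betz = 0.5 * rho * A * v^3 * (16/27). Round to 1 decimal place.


The Betz coefficient Cp_max = 16/27 = 0.5926
v^3 = 9.1^3 = 753.571
P_betz = 0.5 * rho * A * v^3 * Cp_max
P_betz = 0.5 * 1.241 * 11026.7 * 753.571 * 0.5926
P_betz = 3055397.7 W

3055397.7


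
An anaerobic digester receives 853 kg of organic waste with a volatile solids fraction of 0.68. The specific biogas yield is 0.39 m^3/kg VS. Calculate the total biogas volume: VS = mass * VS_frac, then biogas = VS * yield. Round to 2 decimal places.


Compute volatile solids:
  VS = mass * VS_fraction = 853 * 0.68 = 580.04 kg
Calculate biogas volume:
  Biogas = VS * specific_yield = 580.04 * 0.39
  Biogas = 226.22 m^3

226.22


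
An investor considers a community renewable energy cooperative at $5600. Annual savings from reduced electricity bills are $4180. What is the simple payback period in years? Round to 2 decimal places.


Simple payback period = initial cost / annual savings
Payback = 5600 / 4180
Payback = 1.34 years

1.34


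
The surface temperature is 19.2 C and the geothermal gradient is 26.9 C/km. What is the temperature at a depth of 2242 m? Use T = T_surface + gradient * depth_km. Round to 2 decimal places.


Convert depth to km: 2242 / 1000 = 2.242 km
Temperature increase = gradient * depth_km = 26.9 * 2.242 = 60.31 C
Temperature at depth = T_surface + delta_T = 19.2 + 60.31
T = 79.51 C

79.51


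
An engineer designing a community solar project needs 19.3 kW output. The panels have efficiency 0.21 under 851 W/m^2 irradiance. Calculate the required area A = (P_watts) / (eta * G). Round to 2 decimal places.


Convert target power to watts: P = 19.3 * 1000 = 19300.0 W
Compute denominator: eta * G = 0.21 * 851 = 178.71
Required area A = P / (eta * G) = 19300.0 / 178.71
A = 108.00 m^2

108.00


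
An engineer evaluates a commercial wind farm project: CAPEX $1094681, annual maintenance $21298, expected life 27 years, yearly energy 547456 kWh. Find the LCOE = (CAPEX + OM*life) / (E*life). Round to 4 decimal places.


Total cost = CAPEX + OM * lifetime = 1094681 + 21298 * 27 = 1094681 + 575046 = 1669727
Total generation = annual * lifetime = 547456 * 27 = 14781312 kWh
LCOE = 1669727 / 14781312
LCOE = 0.1130 $/kWh

0.1130


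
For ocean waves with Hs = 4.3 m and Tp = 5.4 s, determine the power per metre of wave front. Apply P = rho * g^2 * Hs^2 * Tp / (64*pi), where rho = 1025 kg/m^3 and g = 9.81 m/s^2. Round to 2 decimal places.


Apply wave power formula:
  g^2 = 9.81^2 = 96.2361
  Hs^2 = 4.3^2 = 18.49
  Numerator = rho * g^2 * Hs^2 * Tp = 1025 * 96.2361 * 18.49 * 5.4 = 9849009.38
  Denominator = 64 * pi = 201.0619
  P = 9849009.38 / 201.0619 = 48984.95 W/m

48984.95


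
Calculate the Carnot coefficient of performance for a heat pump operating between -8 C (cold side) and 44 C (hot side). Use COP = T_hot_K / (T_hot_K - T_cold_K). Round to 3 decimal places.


Convert to Kelvin:
  T_hot = 44 + 273.15 = 317.15 K
  T_cold = -8 + 273.15 = 265.15 K
Apply Carnot COP formula:
  COP = T_hot_K / (T_hot_K - T_cold_K) = 317.15 / 52.0
  COP = 6.099

6.099


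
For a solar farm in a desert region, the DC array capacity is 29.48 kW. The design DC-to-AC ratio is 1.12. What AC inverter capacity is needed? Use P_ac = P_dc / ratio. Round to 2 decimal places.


The inverter AC capacity is determined by the DC/AC ratio.
Given: P_dc = 29.48 kW, DC/AC ratio = 1.12
P_ac = P_dc / ratio = 29.48 / 1.12
P_ac = 26.32 kW

26.32


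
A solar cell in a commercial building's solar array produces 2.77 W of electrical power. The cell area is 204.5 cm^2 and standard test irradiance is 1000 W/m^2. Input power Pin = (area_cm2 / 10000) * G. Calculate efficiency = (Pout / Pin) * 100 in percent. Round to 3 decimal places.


First compute the input power:
  Pin = area_cm2 / 10000 * G = 204.5 / 10000 * 1000 = 20.45 W
Then compute efficiency:
  Efficiency = (Pout / Pin) * 100 = (2.77 / 20.45) * 100
  Efficiency = 13.545%

13.545


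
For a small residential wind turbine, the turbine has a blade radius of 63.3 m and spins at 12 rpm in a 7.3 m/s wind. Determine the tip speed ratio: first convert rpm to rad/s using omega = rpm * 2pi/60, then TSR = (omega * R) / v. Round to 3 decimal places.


Convert rotational speed to rad/s:
  omega = 12 * 2 * pi / 60 = 1.2566 rad/s
Compute tip speed:
  v_tip = omega * R = 1.2566 * 63.3 = 79.545 m/s
Tip speed ratio:
  TSR = v_tip / v_wind = 79.545 / 7.3 = 10.897

10.897


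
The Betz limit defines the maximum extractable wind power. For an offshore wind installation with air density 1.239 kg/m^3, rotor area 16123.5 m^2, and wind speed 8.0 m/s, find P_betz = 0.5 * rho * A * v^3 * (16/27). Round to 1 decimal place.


The Betz coefficient Cp_max = 16/27 = 0.5926
v^3 = 8.0^3 = 512.0
P_betz = 0.5 * rho * A * v^3 * Cp_max
P_betz = 0.5 * 1.239 * 16123.5 * 512.0 * 0.5926
P_betz = 3030587.4 W

3030587.4


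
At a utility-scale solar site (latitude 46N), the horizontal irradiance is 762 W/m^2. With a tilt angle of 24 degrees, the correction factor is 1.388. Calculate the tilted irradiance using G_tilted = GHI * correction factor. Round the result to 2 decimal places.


Identify the given values:
  GHI = 762 W/m^2, tilt correction factor = 1.388
Apply the formula G_tilted = GHI * factor:
  G_tilted = 762 * 1.388
  G_tilted = 1057.66 W/m^2

1057.66


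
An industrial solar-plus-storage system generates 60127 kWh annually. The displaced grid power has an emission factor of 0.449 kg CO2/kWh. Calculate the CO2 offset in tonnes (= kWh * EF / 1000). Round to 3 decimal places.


CO2 offset in kg = generation * emission_factor
CO2 offset = 60127 * 0.449 = 26997.02 kg
Convert to tonnes:
  CO2 offset = 26997.02 / 1000 = 26.997 tonnes

26.997


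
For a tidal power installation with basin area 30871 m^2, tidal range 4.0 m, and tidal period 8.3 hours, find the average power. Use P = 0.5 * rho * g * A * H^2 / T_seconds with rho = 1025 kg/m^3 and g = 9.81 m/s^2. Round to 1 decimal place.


Convert period to seconds: T = 8.3 * 3600 = 29880.0 s
H^2 = 4.0^2 = 16.0
P = 0.5 * rho * g * A * H^2 / T
P = 0.5 * 1025 * 9.81 * 30871 * 16.0 / 29880.0
P = 83109.9 W

83109.9


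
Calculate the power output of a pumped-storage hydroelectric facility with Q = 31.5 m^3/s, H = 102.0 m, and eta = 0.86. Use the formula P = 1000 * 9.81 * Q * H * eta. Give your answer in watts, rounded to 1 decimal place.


Apply the hydropower formula P = rho * g * Q * H * eta
rho * g = 1000 * 9.81 = 9810.0
P = 9810.0 * 31.5 * 102.0 * 0.86
P = 27106795.8 W

27106795.8


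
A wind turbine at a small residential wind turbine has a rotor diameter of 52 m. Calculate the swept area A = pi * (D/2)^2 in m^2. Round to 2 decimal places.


Compute the rotor radius:
  r = D / 2 = 52 / 2 = 26.0 m
Calculate swept area:
  A = pi * r^2 = pi * 26.0^2
  A = 2123.72 m^2

2123.72


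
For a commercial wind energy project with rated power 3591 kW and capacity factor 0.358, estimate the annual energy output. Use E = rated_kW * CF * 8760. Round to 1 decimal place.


Annual energy = rated_kW * capacity_factor * hours_per_year
Given: P_rated = 3591 kW, CF = 0.358, hours = 8760
E = 3591 * 0.358 * 8760
E = 11261663.3 kWh

11261663.3


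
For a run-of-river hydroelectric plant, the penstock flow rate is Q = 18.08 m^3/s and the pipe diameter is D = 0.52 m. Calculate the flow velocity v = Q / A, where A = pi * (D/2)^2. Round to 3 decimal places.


Compute pipe cross-sectional area:
  A = pi * (D/2)^2 = pi * (0.52/2)^2 = 0.2124 m^2
Calculate velocity:
  v = Q / A = 18.08 / 0.2124
  v = 85.134 m/s

85.134


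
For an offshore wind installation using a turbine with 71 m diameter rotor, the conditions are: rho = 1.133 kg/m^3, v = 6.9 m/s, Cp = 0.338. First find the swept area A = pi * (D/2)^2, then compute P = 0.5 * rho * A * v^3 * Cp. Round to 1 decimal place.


Step 1 -- Compute swept area:
  A = pi * (D/2)^2 = pi * (71/2)^2 = 3959.19 m^2
Step 2 -- Apply wind power equation:
  P = 0.5 * rho * A * v^3 * Cp
  v^3 = 6.9^3 = 328.509
  P = 0.5 * 1.133 * 3959.19 * 328.509 * 0.338
  P = 249040.8 W

249040.8


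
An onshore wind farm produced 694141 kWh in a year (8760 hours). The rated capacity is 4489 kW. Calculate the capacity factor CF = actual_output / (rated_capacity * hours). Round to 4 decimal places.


Capacity factor = actual output / maximum possible output
Maximum possible = rated * hours = 4489 * 8760 = 39323640 kWh
CF = 694141 / 39323640
CF = 0.0177

0.0177


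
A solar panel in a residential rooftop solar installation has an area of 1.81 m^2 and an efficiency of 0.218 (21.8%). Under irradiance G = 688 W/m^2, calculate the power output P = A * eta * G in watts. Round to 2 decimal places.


Use the solar power formula P = A * eta * G.
Given: A = 1.81 m^2, eta = 0.218, G = 688 W/m^2
P = 1.81 * 0.218 * 688
P = 271.47 W

271.47


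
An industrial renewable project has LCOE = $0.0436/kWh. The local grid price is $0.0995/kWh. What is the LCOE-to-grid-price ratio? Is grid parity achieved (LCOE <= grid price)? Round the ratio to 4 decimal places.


Compare LCOE to grid price:
  LCOE = $0.0436/kWh, Grid price = $0.0995/kWh
  Ratio = LCOE / grid_price = 0.0436 / 0.0995 = 0.4382
  Grid parity achieved (ratio <= 1)? yes

0.4382


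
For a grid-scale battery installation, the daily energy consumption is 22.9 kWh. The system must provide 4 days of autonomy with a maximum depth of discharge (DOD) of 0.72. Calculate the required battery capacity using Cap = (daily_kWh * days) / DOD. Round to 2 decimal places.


Total energy needed = daily * days = 22.9 * 4 = 91.6 kWh
Account for depth of discharge:
  Cap = total_energy / DOD = 91.6 / 0.72
  Cap = 127.22 kWh

127.22
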